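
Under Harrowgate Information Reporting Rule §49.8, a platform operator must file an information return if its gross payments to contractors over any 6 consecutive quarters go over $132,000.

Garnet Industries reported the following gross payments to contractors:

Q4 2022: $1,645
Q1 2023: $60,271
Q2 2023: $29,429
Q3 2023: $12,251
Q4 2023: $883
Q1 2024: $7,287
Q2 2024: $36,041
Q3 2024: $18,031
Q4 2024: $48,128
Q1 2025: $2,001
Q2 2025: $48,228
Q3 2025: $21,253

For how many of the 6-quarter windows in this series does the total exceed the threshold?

Q4 2022–Q1 2024: $1,645 + $60,271 + $29,429 + $12,251 + $883 + $7,287 = $111,766 (under)
Q1 2023–Q2 2024: $60,271 + $29,429 + $12,251 + $883 + $7,287 + $36,041 = $146,162 (over)
Q2 2023–Q3 2024: $29,429 + $12,251 + $883 + $7,287 + $36,041 + $18,031 = $103,922 (under)
Q3 2023–Q4 2024: $12,251 + $883 + $7,287 + $36,041 + $18,031 + $48,128 = $122,621 (under)
Q4 2023–Q1 2025: $883 + $7,287 + $36,041 + $18,031 + $48,128 + $2,001 = $112,371 (under)
Q1 2024–Q2 2025: $7,287 + $36,041 + $18,031 + $48,128 + $2,001 + $48,228 = $159,716 (over)
Q2 2024–Q3 2025: $36,041 + $18,031 + $48,128 + $2,001 + $48,228 + $21,253 = $173,682 (over)
3 windows exceed the threshold.

3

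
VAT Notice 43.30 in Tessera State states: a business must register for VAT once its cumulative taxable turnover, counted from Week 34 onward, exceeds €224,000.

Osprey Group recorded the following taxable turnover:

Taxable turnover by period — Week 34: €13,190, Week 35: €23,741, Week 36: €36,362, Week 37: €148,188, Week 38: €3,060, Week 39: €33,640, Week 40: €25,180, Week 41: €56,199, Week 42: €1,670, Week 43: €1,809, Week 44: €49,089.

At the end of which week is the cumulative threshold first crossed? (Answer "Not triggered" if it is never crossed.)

Through Week 34: €13,190
Through Week 35: €36,931
Through Week 36: €73,293
Through Week 37: €221,481
Through Week 38: €224,541 ← exceeds threshold

Week 38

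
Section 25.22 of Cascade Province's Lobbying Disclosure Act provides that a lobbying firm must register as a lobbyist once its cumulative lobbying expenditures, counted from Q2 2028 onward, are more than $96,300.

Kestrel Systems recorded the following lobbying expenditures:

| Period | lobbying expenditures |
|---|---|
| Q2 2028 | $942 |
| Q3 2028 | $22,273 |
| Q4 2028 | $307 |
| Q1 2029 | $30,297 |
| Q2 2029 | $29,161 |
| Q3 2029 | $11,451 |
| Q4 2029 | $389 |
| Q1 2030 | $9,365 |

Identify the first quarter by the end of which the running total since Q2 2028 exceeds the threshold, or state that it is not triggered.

Through Q2 2028: $942
Through Q3 2028: $23,215
Through Q4 2028: $23,522
Through Q1 2029: $53,819
Through Q2 2029: $82,980
Through Q3 2029: $94,431
Through Q4 2029: $94,820
Through Q1 2030: $104,185 ← exceeds threshold

Q1 2030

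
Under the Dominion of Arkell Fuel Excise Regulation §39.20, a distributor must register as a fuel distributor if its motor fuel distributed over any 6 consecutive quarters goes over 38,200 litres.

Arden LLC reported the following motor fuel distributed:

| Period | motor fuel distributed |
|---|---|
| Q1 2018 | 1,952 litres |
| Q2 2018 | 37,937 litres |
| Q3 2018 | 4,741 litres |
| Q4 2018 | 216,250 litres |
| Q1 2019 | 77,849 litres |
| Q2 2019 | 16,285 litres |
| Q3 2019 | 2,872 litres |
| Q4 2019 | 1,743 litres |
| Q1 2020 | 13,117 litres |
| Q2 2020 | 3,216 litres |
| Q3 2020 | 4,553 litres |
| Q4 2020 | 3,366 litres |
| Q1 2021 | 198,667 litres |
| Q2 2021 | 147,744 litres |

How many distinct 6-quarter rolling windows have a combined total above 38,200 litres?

8

Q1 2018–Q2 2019: 1,952 litres + 37,937 litres + 4,741 litres + 216,250 litres + 77,849 litres + 16,285 litres = 355,014 litres (over)
Q2 2018–Q3 2019: 37,937 litres + 4,741 litres + 216,250 litres + 77,849 litres + 16,285 litres + 2,872 litres = 355,934 litres (over)
Q3 2018–Q4 2019: 4,741 litres + 216,250 litres + 77,849 litres + 16,285 litres + 2,872 litres + 1,743 litres = 319,740 litres (over)
Q4 2018–Q1 2020: 216,250 litres + 77,849 litres + 16,285 litres + 2,872 litres + 1,743 litres + 13,117 litres = 328,116 litres (over)
Q1 2019–Q2 2020: 77,849 litres + 16,285 litres + 2,872 litres + 1,743 litres + 13,117 litres + 3,216 litres = 115,082 litres (over)
Q2 2019–Q3 2020: 16,285 litres + 2,872 litres + 1,743 litres + 13,117 litres + 3,216 litres + 4,553 litres = 41,786 litres (over)
Q3 2019–Q4 2020: 2,872 litres + 1,743 litres + 13,117 litres + 3,216 litres + 4,553 litres + 3,366 litres = 28,867 litres (under)
Q4 2019–Q1 2021: 1,743 litres + 13,117 litres + 3,216 litres + 4,553 litres + 3,366 litres + 198,667 litres = 224,662 litres (over)
Q1 2020–Q2 2021: 13,117 litres + 3,216 litres + 4,553 litres + 3,366 litres + 198,667 litres + 147,744 litres = 370,663 litres (over)
8 windows exceed the threshold.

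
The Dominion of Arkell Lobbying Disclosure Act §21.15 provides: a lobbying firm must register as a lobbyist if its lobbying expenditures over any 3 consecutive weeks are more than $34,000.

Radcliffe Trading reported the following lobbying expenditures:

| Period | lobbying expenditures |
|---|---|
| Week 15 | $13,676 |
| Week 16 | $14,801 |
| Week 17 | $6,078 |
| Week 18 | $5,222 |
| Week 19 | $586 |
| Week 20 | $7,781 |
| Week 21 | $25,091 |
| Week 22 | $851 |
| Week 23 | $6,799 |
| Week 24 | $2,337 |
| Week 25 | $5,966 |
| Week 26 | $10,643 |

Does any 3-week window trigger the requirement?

Week 15–Week 17: $13,676 + $14,801 + $6,078 = $34,555 (over)
Week 16–Week 18: $14,801 + $6,078 + $5,222 = $26,101 (under)
Week 17–Week 19: $6,078 + $5,222 + $586 = $11,886 (under)
Week 18–Week 20: $5,222 + $586 + $7,781 = $13,589 (under)
Week 19–Week 21: $586 + $7,781 + $25,091 = $33,458 (under)
Week 20–Week 22: $7,781 + $25,091 + $851 = $33,723 (under)
Week 21–Week 23: $25,091 + $851 + $6,799 = $32,741 (under)
Week 22–Week 24: $851 + $6,799 + $2,337 = $9,987 (under)
Week 23–Week 25: $6,799 + $2,337 + $5,966 = $15,102 (under)
Week 24–Week 26: $2,337 + $5,966 + $10,643 = $18,946 (under)
At least one window exceeds $34,000.

Yes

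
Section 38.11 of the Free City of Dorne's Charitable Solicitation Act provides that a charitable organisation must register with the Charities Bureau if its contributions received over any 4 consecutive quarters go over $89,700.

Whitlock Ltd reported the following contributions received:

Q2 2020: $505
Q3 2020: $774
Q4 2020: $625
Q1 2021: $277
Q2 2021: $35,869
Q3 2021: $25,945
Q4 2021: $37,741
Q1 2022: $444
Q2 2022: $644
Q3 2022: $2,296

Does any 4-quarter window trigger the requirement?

Yes

Q2 2020–Q1 2021: $505 + $774 + $625 + $277 = $2,181 (under)
Q3 2020–Q2 2021: $774 + $625 + $277 + $35,869 = $37,545 (under)
Q4 2020–Q3 2021: $625 + $277 + $35,869 + $25,945 = $62,716 (under)
Q1 2021–Q4 2021: $277 + $35,869 + $25,945 + $37,741 = $99,832 (over)
Q2 2021–Q1 2022: $35,869 + $25,945 + $37,741 + $444 = $99,999 (over)
Q3 2021–Q2 2022: $25,945 + $37,741 + $444 + $644 = $64,774 (under)
Q4 2021–Q3 2022: $37,741 + $444 + $644 + $2,296 = $41,125 (under)
At least one window exceeds $89,700.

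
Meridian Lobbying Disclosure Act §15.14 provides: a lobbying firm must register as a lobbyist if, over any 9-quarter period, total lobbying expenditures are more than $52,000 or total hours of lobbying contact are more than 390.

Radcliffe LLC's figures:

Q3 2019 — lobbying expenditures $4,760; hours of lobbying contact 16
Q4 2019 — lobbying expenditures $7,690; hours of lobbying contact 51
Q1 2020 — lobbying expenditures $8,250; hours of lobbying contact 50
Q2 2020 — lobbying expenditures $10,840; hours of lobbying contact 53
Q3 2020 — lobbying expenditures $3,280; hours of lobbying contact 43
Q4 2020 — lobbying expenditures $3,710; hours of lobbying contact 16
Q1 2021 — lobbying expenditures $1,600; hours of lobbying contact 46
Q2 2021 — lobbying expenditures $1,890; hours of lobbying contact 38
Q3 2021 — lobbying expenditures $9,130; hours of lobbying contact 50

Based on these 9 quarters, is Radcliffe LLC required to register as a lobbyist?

No

Total lobbying expenditures: $4,760 + $7,690 + $8,250 + $10,840 + $3,280 + $3,710 + $1,600 + $1,890 + $9,130 = $51,150 (≤ $52,000).
Total hours of lobbying contact: 16 + 51 + 50 + 53 + 43 + 16 + 46 + 38 + 50 = 363 (≤ 390).
The test is 'or': neither threshold is exceeded.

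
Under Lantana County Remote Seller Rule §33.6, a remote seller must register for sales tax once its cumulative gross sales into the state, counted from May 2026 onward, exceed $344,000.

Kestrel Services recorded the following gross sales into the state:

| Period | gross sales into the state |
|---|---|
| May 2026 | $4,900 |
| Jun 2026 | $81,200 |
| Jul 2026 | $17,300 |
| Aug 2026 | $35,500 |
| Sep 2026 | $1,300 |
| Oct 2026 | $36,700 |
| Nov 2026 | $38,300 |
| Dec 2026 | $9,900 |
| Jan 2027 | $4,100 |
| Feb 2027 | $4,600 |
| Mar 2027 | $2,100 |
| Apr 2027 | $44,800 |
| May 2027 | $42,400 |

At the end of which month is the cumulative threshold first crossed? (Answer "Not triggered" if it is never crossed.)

Not triggered

Through May 2026: $4,900
Through Jun 2026: $86,100
Through Jul 2026: $103,400
Through Aug 2026: $138,900
Through Sep 2026: $140,200
Through Oct 2026: $176,900
Through Nov 2026: $215,200
Through Dec 2026: $225,100
Through Jan 2027: $229,200
Through Feb 2027: $233,800
Through Mar 2027: $235,900
Through Apr 2027: $280,700
Through May 2027: $323,100
Final cumulative total $323,100 ≤ $344,000; the threshold is never exceeded.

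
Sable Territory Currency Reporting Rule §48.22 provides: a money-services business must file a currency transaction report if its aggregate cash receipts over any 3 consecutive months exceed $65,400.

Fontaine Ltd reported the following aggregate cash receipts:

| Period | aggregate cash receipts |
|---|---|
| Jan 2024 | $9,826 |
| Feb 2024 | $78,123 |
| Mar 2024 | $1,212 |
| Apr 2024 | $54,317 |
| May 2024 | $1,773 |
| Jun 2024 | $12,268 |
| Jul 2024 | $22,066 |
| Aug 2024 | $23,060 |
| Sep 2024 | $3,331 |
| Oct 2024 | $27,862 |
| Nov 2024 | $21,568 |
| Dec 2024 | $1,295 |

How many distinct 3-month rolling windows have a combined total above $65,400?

3

Jan 2024–Mar 2024: $9,826 + $78,123 + $1,212 = $89,161 (over)
Feb 2024–Apr 2024: $78,123 + $1,212 + $54,317 = $133,652 (over)
Mar 2024–May 2024: $1,212 + $54,317 + $1,773 = $57,302 (under)
Apr 2024–Jun 2024: $54,317 + $1,773 + $12,268 = $68,358 (over)
May 2024–Jul 2024: $1,773 + $12,268 + $22,066 = $36,107 (under)
Jun 2024–Aug 2024: $12,268 + $22,066 + $23,060 = $57,394 (under)
Jul 2024–Sep 2024: $22,066 + $23,060 + $3,331 = $48,457 (under)
Aug 2024–Oct 2024: $23,060 + $3,331 + $27,862 = $54,253 (under)
Sep 2024–Nov 2024: $3,331 + $27,862 + $21,568 = $52,761 (under)
Oct 2024–Dec 2024: $27,862 + $21,568 + $1,295 = $50,725 (under)
3 windows exceed the threshold.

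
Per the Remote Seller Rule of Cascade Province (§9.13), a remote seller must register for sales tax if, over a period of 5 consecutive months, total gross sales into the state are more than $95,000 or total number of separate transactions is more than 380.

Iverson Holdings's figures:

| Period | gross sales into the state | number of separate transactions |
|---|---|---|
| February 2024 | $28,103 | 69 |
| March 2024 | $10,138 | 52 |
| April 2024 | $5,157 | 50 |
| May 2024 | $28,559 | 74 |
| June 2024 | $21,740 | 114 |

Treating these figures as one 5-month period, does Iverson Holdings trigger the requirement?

No

Total gross sales into the state: $28,103 + $10,138 + $5,157 + $28,559 + $21,740 = $93,697 (≤ $95,000).
Total number of separate transactions: 69 + 52 + 50 + 74 + 114 = 359 (≤ 380).
The test is 'or': neither threshold is exceeded.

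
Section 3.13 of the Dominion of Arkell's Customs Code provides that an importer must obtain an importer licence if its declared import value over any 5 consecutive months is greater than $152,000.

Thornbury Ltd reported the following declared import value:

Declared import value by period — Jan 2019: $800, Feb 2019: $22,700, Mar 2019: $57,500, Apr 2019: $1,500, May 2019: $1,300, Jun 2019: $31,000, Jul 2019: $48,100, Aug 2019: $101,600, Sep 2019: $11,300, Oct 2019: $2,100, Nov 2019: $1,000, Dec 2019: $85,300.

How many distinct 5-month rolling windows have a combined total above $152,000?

Jan 2019–May 2019: $800 + $22,700 + $57,500 + $1,500 + $1,300 = $83,800 (under)
Feb 2019–Jun 2019: $22,700 + $57,500 + $1,500 + $1,300 + $31,000 = $114,000 (under)
Mar 2019–Jul 2019: $57,500 + $1,500 + $1,300 + $31,000 + $48,100 = $139,400 (under)
Apr 2019–Aug 2019: $1,500 + $1,300 + $31,000 + $48,100 + $101,600 = $183,500 (over)
May 2019–Sep 2019: $1,300 + $31,000 + $48,100 + $101,600 + $11,300 = $193,300 (over)
Jun 2019–Oct 2019: $31,000 + $48,100 + $101,600 + $11,300 + $2,100 = $194,100 (over)
Jul 2019–Nov 2019: $48,100 + $101,600 + $11,300 + $2,100 + $1,000 = $164,100 (over)
Aug 2019–Dec 2019: $101,600 + $11,300 + $2,100 + $1,000 + $85,300 = $201,300 (over)
5 windows exceed the threshold.

5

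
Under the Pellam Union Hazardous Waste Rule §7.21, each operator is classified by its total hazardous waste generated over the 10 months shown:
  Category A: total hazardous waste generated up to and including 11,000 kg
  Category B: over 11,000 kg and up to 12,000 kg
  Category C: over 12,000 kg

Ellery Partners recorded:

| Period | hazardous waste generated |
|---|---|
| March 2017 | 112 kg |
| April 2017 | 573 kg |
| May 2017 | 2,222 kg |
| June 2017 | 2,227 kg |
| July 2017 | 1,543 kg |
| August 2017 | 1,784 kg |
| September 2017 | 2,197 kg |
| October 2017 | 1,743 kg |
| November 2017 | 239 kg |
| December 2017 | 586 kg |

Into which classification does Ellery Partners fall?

Category C

Total hazardous waste generated: 112 kg + 573 kg + 2,222 kg + 2,227 kg + 1,543 kg + 1,784 kg + 2,197 kg + 1,743 kg + 239 kg + 586 kg = 13,226 kg.
13,226 kg > 12,000 kg, so Category C applies.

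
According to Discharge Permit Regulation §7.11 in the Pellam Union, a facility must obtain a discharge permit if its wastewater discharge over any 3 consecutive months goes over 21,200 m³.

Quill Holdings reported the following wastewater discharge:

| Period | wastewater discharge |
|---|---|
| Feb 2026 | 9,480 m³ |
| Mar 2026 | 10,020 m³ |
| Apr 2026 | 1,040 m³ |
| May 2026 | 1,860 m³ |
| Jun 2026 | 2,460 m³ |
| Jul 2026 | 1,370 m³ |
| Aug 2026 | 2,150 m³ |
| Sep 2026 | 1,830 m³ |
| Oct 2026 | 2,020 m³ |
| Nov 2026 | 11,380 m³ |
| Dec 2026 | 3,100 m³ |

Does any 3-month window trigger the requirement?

Feb 2026–Apr 2026: 9,480 m³ + 10,020 m³ + 1,040 m³ = 20,540 m³ (under)
Mar 2026–May 2026: 10,020 m³ + 1,040 m³ + 1,860 m³ = 12,920 m³ (under)
Apr 2026–Jun 2026: 1,040 m³ + 1,860 m³ + 2,460 m³ = 5,360 m³ (under)
May 2026–Jul 2026: 1,860 m³ + 2,460 m³ + 1,370 m³ = 5,690 m³ (under)
Jun 2026–Aug 2026: 2,460 m³ + 1,370 m³ + 2,150 m³ = 5,980 m³ (under)
Jul 2026–Sep 2026: 1,370 m³ + 2,150 m³ + 1,830 m³ = 5,350 m³ (under)
Aug 2026–Oct 2026: 2,150 m³ + 1,830 m³ + 2,020 m³ = 6,000 m³ (under)
Sep 2026–Nov 2026: 1,830 m³ + 2,020 m³ + 11,380 m³ = 15,230 m³ (under)
Oct 2026–Dec 2026: 2,020 m³ + 11,380 m³ + 3,100 m³ = 16,500 m³ (under)
No window exceeds 21,200 m³.

No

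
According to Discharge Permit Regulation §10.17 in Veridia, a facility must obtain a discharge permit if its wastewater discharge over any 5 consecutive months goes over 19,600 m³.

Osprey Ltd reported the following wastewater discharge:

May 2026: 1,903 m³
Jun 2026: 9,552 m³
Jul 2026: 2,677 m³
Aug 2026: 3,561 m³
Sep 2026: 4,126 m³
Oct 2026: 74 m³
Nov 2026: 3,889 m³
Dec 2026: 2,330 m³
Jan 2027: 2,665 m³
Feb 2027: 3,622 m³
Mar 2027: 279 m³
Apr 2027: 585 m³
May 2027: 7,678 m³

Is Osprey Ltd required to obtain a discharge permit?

May 2026–Sep 2026: 1,903 m³ + 9,552 m³ + 2,677 m³ + 3,561 m³ + 4,126 m³ = 21,819 m³ (over)
Jun 2026–Oct 2026: 9,552 m³ + 2,677 m³ + 3,561 m³ + 4,126 m³ + 74 m³ = 19,990 m³ (over)
Jul 2026–Nov 2026: 2,677 m³ + 3,561 m³ + 4,126 m³ + 74 m³ + 3,889 m³ = 14,327 m³ (under)
Aug 2026–Dec 2026: 3,561 m³ + 4,126 m³ + 74 m³ + 3,889 m³ + 2,330 m³ = 13,980 m³ (under)
Sep 2026–Jan 2027: 4,126 m³ + 74 m³ + 3,889 m³ + 2,330 m³ + 2,665 m³ = 13,084 m³ (under)
Oct 2026–Feb 2027: 74 m³ + 3,889 m³ + 2,330 m³ + 2,665 m³ + 3,622 m³ = 12,580 m³ (under)
Nov 2026–Mar 2027: 3,889 m³ + 2,330 m³ + 2,665 m³ + 3,622 m³ + 279 m³ = 12,785 m³ (under)
Dec 2026–Apr 2027: 2,330 m³ + 2,665 m³ + 3,622 m³ + 279 m³ + 585 m³ = 9,481 m³ (under)
Jan 2027–May 2027: 2,665 m³ + 3,622 m³ + 279 m³ + 585 m³ + 7,678 m³ = 14,829 m³ (under)
At least one window exceeds 19,600 m³.

Yes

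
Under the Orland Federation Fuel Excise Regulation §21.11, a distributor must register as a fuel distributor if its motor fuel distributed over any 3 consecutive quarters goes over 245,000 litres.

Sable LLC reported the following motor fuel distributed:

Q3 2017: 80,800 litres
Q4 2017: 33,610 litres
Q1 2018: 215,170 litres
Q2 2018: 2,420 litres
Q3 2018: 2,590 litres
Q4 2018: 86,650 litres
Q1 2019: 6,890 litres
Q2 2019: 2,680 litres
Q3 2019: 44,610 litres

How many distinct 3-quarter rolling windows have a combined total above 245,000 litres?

2

Q3 2017–Q1 2018: 80,800 litres + 33,610 litres + 215,170 litres = 329,580 litres (over)
Q4 2017–Q2 2018: 33,610 litres + 215,170 litres + 2,420 litres = 251,200 litres (over)
Q1 2018–Q3 2018: 215,170 litres + 2,420 litres + 2,590 litres = 220,180 litres (under)
Q2 2018–Q4 2018: 2,420 litres + 2,590 litres + 86,650 litres = 91,660 litres (under)
Q3 2018–Q1 2019: 2,590 litres + 86,650 litres + 6,890 litres = 96,130 litres (under)
Q4 2018–Q2 2019: 86,650 litres + 6,890 litres + 2,680 litres = 96,220 litres (under)
Q1 2019–Q3 2019: 6,890 litres + 2,680 litres + 44,610 litres = 54,180 litres (under)
2 windows exceed the threshold.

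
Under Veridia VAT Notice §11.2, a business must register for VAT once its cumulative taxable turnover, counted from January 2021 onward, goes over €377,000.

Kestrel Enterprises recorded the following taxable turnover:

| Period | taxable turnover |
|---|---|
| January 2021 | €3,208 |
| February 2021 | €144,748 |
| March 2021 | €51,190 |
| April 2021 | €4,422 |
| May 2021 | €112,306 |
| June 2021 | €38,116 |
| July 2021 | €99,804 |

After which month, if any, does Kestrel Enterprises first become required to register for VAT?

July 2021

Through January 2021: €3,208
Through February 2021: €147,956
Through March 2021: €199,146
Through April 2021: €203,568
Through May 2021: €315,874
Through June 2021: €353,990
Through July 2021: €453,794 ← exceeds threshold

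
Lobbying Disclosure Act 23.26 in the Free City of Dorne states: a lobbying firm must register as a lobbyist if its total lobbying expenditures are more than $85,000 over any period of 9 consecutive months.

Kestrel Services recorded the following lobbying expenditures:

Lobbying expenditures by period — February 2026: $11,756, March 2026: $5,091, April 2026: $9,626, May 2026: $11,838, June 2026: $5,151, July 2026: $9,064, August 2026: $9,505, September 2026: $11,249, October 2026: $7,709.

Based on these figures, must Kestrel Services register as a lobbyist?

Total lobbying expenditures: $11,756 + $5,091 + $9,626 + $11,838 + $5,151 + $9,064 + $9,505 + $11,249 + $7,709 = $80,989.
$80,989 ≤ $85,000, so the threshold is not exceeded.

No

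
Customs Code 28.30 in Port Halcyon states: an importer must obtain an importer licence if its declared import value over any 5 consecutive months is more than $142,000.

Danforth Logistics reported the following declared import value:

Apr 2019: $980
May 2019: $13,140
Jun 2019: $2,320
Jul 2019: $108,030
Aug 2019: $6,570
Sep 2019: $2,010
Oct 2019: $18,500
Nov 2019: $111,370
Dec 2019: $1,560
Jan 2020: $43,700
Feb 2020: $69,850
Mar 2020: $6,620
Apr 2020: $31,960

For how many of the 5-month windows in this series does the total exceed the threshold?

5

Apr 2019–Aug 2019: $980 + $13,140 + $2,320 + $108,030 + $6,570 = $131,040 (under)
May 2019–Sep 2019: $13,140 + $2,320 + $108,030 + $6,570 + $2,010 = $132,070 (under)
Jun 2019–Oct 2019: $2,320 + $108,030 + $6,570 + $2,010 + $18,500 = $137,430 (under)
Jul 2019–Nov 2019: $108,030 + $6,570 + $2,010 + $18,500 + $111,370 = $246,480 (over)
Aug 2019–Dec 2019: $6,570 + $2,010 + $18,500 + $111,370 + $1,560 = $140,010 (under)
Sep 2019–Jan 2020: $2,010 + $18,500 + $111,370 + $1,560 + $43,700 = $177,140 (over)
Oct 2019–Feb 2020: $18,500 + $111,370 + $1,560 + $43,700 + $69,850 = $244,980 (over)
Nov 2019–Mar 2020: $111,370 + $1,560 + $43,700 + $69,850 + $6,620 = $233,100 (over)
Dec 2019–Apr 2020: $1,560 + $43,700 + $69,850 + $6,620 + $31,960 = $153,690 (over)
5 windows exceed the threshold.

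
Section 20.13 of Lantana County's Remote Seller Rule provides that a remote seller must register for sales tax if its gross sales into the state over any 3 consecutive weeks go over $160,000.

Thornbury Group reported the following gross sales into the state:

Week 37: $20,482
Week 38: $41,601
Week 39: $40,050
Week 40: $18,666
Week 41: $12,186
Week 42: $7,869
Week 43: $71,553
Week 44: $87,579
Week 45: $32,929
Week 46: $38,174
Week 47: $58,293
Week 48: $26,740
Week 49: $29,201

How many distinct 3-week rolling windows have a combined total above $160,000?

Week 37–Week 39: $20,482 + $41,601 + $40,050 = $102,133 (under)
Week 38–Week 40: $41,601 + $40,050 + $18,666 = $100,317 (under)
Week 39–Week 41: $40,050 + $18,666 + $12,186 = $70,902 (under)
Week 40–Week 42: $18,666 + $12,186 + $7,869 = $38,721 (under)
Week 41–Week 43: $12,186 + $7,869 + $71,553 = $91,608 (under)
Week 42–Week 44: $7,869 + $71,553 + $87,579 = $167,001 (over)
Week 43–Week 45: $71,553 + $87,579 + $32,929 = $192,061 (over)
Week 44–Week 46: $87,579 + $32,929 + $38,174 = $158,682 (under)
Week 45–Week 47: $32,929 + $38,174 + $58,293 = $129,396 (under)
Week 46–Week 48: $38,174 + $58,293 + $26,740 = $123,207 (under)
Week 47–Week 49: $58,293 + $26,740 + $29,201 = $114,234 (under)
2 windows exceed the threshold.

2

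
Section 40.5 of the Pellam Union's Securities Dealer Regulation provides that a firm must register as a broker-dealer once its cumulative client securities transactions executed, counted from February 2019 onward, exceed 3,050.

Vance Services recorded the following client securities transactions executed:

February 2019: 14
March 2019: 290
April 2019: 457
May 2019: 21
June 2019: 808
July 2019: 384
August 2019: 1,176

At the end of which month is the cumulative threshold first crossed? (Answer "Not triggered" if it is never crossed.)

August 2019

Through February 2019: 14
Through March 2019: 304
Through April 2019: 761
Through May 2019: 782
Through June 2019: 1,590
Through July 2019: 1,974
Through August 2019: 3,150 ← exceeds threshold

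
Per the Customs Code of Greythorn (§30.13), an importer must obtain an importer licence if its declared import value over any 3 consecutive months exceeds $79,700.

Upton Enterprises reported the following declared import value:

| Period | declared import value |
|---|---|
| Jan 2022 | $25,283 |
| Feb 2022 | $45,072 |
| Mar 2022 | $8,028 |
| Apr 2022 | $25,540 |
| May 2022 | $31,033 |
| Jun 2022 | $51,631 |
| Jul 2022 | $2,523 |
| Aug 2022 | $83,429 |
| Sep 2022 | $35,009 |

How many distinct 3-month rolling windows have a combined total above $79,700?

4

Jan 2022–Mar 2022: $25,283 + $45,072 + $8,028 = $78,383 (under)
Feb 2022–Apr 2022: $45,072 + $8,028 + $25,540 = $78,640 (under)
Mar 2022–May 2022: $8,028 + $25,540 + $31,033 = $64,601 (under)
Apr 2022–Jun 2022: $25,540 + $31,033 + $51,631 = $108,204 (over)
May 2022–Jul 2022: $31,033 + $51,631 + $2,523 = $85,187 (over)
Jun 2022–Aug 2022: $51,631 + $2,523 + $83,429 = $137,583 (over)
Jul 2022–Sep 2022: $2,523 + $83,429 + $35,009 = $120,961 (over)
4 windows exceed the threshold.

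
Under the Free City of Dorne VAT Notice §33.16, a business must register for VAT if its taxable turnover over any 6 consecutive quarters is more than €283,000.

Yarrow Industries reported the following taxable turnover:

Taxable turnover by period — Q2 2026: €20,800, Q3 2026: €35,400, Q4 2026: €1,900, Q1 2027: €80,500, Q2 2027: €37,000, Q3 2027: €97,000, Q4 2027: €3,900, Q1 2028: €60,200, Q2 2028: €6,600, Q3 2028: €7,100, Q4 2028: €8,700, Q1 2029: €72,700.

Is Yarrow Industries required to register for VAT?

Q2 2026–Q3 2027: €20,800 + €35,400 + €1,900 + €80,500 + €37,000 + €97,000 = €272,600 (under)
Q3 2026–Q4 2027: €35,400 + €1,900 + €80,500 + €37,000 + €97,000 + €3,900 = €255,700 (under)
Q4 2026–Q1 2028: €1,900 + €80,500 + €37,000 + €97,000 + €3,900 + €60,200 = €280,500 (under)
Q1 2027–Q2 2028: €80,500 + €37,000 + €97,000 + €3,900 + €60,200 + €6,600 = €285,200 (over)
Q2 2027–Q3 2028: €37,000 + €97,000 + €3,900 + €60,200 + €6,600 + €7,100 = €211,800 (under)
Q3 2027–Q4 2028: €97,000 + €3,900 + €60,200 + €6,600 + €7,100 + €8,700 = €183,500 (under)
Q4 2027–Q1 2029: €3,900 + €60,200 + €6,600 + €7,100 + €8,700 + €72,700 = €159,200 (under)
At least one window exceeds €283,000.

Yes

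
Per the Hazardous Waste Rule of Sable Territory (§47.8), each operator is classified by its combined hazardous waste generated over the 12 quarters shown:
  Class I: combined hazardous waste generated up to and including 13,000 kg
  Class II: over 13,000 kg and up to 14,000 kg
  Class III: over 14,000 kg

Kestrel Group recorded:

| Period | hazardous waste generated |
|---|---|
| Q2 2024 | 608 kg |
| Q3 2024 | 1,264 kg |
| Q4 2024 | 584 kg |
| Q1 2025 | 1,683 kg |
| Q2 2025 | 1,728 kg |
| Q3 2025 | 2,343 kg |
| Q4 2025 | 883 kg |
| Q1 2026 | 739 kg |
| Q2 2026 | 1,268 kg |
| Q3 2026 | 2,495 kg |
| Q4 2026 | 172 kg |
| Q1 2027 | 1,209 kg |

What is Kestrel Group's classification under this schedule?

Class III

Combined hazardous waste generated: 608 kg + 1,264 kg + 584 kg + 1,683 kg + 1,728 kg + 2,343 kg + 883 kg + 739 kg + 1,268 kg + 2,495 kg + 172 kg + 1,209 kg = 14,976 kg.
14,976 kg > 14,000 kg, so Class III applies.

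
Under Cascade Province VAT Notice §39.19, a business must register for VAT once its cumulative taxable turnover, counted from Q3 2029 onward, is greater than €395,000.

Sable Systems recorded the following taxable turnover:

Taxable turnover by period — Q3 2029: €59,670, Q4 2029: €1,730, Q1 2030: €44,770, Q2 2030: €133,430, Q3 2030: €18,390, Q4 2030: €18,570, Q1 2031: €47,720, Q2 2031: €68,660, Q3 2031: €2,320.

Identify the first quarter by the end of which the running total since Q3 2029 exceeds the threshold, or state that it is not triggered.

Through Q3 2029: €59,670
Through Q4 2029: €61,400
Through Q1 2030: €106,170
Through Q2 2030: €239,600
Through Q3 2030: €257,990
Through Q4 2030: €276,560
Through Q1 2031: €324,280
Through Q2 2031: €392,940
Through Q3 2031: €395,260 ← exceeds threshold

Q3 2031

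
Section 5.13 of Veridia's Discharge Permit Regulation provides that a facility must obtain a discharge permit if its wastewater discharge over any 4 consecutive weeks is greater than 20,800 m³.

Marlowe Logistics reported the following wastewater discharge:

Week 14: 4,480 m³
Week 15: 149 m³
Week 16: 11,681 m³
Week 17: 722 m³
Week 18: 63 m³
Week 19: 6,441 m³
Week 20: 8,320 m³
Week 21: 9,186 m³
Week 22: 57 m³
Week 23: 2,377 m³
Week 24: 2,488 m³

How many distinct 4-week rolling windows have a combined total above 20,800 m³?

Week 14–Week 17: 4,480 m³ + 149 m³ + 11,681 m³ + 722 m³ = 17,032 m³ (under)
Week 15–Week 18: 149 m³ + 11,681 m³ + 722 m³ + 63 m³ = 12,615 m³ (under)
Week 16–Week 19: 11,681 m³ + 722 m³ + 63 m³ + 6,441 m³ = 18,907 m³ (under)
Week 17–Week 20: 722 m³ + 63 m³ + 6,441 m³ + 8,320 m³ = 15,546 m³ (under)
Week 18–Week 21: 63 m³ + 6,441 m³ + 8,320 m³ + 9,186 m³ = 24,010 m³ (over)
Week 19–Week 22: 6,441 m³ + 8,320 m³ + 9,186 m³ + 57 m³ = 24,004 m³ (over)
Week 20–Week 23: 8,320 m³ + 9,186 m³ + 57 m³ + 2,377 m³ = 19,940 m³ (under)
Week 21–Week 24: 9,186 m³ + 57 m³ + 2,377 m³ + 2,488 m³ = 14,108 m³ (under)
2 windows exceed the threshold.

2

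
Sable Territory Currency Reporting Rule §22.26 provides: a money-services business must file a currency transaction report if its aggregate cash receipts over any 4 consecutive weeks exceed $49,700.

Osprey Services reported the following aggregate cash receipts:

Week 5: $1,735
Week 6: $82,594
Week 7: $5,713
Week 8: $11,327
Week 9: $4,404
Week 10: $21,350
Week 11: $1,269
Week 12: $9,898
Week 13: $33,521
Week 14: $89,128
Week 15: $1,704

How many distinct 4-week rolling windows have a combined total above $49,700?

5

Week 5–Week 8: $1,735 + $82,594 + $5,713 + $11,327 = $101,369 (over)
Week 6–Week 9: $82,594 + $5,713 + $11,327 + $4,404 = $104,038 (over)
Week 7–Week 10: $5,713 + $11,327 + $4,404 + $21,350 = $42,794 (under)
Week 8–Week 11: $11,327 + $4,404 + $21,350 + $1,269 = $38,350 (under)
Week 9–Week 12: $4,404 + $21,350 + $1,269 + $9,898 = $36,921 (under)
Week 10–Week 13: $21,350 + $1,269 + $9,898 + $33,521 = $66,038 (over)
Week 11–Week 14: $1,269 + $9,898 + $33,521 + $89,128 = $133,816 (over)
Week 12–Week 15: $9,898 + $33,521 + $89,128 + $1,704 = $134,251 (over)
5 windows exceed the threshold.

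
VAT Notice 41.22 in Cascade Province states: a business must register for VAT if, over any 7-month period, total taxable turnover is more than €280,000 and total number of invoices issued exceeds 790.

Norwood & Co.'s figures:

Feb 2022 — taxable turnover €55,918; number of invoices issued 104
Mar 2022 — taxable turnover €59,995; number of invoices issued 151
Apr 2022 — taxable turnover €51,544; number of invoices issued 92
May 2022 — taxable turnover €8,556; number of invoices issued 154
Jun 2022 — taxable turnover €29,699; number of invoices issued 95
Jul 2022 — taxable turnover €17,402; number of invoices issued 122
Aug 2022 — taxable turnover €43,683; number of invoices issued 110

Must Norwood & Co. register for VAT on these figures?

No

Total taxable turnover: €55,918 + €59,995 + €51,544 + €8,556 + €29,699 + €17,402 + €43,683 = €266,797 (≤ €280,000).
Total number of invoices issued: 104 + 151 + 92 + 154 + 95 + 122 + 110 = 828 (> 790).
The test is 'and': the rule requires both, and at least one is not exceeded.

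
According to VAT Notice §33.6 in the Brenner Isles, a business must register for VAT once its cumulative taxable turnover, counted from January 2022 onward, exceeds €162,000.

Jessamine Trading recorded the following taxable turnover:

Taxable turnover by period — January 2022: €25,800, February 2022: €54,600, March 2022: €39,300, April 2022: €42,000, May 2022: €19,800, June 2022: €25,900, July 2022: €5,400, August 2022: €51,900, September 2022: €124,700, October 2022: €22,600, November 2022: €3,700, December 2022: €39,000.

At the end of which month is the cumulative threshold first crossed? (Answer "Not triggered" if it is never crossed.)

May 2022

Through January 2022: €25,800
Through February 2022: €80,400
Through March 2022: €119,700
Through April 2022: €161,700
Through May 2022: €181,500 ← exceeds threshold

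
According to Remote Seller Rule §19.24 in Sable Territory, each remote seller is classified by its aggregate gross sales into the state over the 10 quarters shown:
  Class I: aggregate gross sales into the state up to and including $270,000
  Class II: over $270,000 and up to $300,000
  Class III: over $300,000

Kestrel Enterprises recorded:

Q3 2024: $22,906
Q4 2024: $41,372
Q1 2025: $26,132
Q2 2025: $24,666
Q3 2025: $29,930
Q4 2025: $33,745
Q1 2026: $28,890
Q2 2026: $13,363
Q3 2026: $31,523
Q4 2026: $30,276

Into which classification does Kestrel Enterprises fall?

Class II

Aggregate gross sales into the state: $22,906 + $41,372 + $26,132 + $24,666 + $29,930 + $33,745 + $28,890 + $13,363 + $31,523 + $30,276 = $282,803.
$270,000 < $282,803 ≤ $300,000, so Class II applies.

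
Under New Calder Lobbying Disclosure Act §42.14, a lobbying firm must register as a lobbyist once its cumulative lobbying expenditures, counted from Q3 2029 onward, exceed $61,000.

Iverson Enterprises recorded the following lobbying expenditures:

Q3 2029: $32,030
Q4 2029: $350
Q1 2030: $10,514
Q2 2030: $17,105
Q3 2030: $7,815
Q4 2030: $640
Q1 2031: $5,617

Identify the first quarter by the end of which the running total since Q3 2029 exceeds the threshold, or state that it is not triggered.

Q3 2030

Through Q3 2029: $32,030
Through Q4 2029: $32,380
Through Q1 2030: $42,894
Through Q2 2030: $59,999
Through Q3 2030: $67,814 ← exceeds threshold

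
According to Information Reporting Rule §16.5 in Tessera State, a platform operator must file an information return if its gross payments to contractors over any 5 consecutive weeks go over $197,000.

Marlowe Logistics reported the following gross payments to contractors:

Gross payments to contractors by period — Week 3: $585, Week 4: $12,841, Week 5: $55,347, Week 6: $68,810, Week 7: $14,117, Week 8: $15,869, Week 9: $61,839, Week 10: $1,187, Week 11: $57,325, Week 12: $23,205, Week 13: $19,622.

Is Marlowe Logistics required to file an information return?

Yes

Week 3–Week 7: $585 + $12,841 + $55,347 + $68,810 + $14,117 = $151,700 (under)
Week 4–Week 8: $12,841 + $55,347 + $68,810 + $14,117 + $15,869 = $166,984 (under)
Week 5–Week 9: $55,347 + $68,810 + $14,117 + $15,869 + $61,839 = $215,982 (over)
Week 6–Week 10: $68,810 + $14,117 + $15,869 + $61,839 + $1,187 = $161,822 (under)
Week 7–Week 11: $14,117 + $15,869 + $61,839 + $1,187 + $57,325 = $150,337 (under)
Week 8–Week 12: $15,869 + $61,839 + $1,187 + $57,325 + $23,205 = $159,425 (under)
Week 9–Week 13: $61,839 + $1,187 + $57,325 + $23,205 + $19,622 = $163,178 (under)
At least one window exceeds $197,000.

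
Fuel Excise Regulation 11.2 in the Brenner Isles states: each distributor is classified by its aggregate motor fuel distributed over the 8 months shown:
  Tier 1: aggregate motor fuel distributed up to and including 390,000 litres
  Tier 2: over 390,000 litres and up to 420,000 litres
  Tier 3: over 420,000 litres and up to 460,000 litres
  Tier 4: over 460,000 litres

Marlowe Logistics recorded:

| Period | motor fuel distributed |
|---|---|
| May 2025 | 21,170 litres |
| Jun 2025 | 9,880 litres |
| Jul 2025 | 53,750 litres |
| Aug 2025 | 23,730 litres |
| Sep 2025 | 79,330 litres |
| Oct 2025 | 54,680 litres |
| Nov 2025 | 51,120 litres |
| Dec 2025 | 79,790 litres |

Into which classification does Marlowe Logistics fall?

Tier 1

Aggregate motor fuel distributed: 21,170 litres + 9,880 litres + 53,750 litres + 23,730 litres + 79,330 litres + 54,680 litres + 51,120 litres + 79,790 litres = 373,450 litres.
373,450 litres ≤ 390,000 litres, so Tier 1 applies.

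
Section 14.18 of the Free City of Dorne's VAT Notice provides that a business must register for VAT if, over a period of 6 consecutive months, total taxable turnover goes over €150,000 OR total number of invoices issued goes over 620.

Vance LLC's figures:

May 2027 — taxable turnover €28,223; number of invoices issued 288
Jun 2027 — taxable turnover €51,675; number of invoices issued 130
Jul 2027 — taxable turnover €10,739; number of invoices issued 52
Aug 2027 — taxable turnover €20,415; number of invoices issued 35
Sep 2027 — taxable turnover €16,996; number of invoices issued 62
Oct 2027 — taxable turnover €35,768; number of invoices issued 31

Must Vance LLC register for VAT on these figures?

Total taxable turnover: €28,223 + €51,675 + €10,739 + €20,415 + €16,996 + €35,768 = €163,816 (> €150,000).
Total number of invoices issued: 288 + 130 + 52 + 35 + 62 + 31 = 598 (≤ 620).
The test is 'or': at least one threshold is exceeded.

Yes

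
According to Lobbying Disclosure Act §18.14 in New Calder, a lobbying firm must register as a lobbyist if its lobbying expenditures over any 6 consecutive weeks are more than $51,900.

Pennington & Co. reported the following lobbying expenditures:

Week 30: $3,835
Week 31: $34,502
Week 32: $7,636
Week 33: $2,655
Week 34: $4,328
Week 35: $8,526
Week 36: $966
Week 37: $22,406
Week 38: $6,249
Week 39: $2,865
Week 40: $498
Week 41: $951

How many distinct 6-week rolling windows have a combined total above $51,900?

Week 30–Week 35: $3,835 + $34,502 + $7,636 + $2,655 + $4,328 + $8,526 = $61,482 (over)
Week 31–Week 36: $34,502 + $7,636 + $2,655 + $4,328 + $8,526 + $966 = $58,613 (over)
Week 32–Week 37: $7,636 + $2,655 + $4,328 + $8,526 + $966 + $22,406 = $46,517 (under)
Week 33–Week 38: $2,655 + $4,328 + $8,526 + $966 + $22,406 + $6,249 = $45,130 (under)
Week 34–Week 39: $4,328 + $8,526 + $966 + $22,406 + $6,249 + $2,865 = $45,340 (under)
Week 35–Week 40: $8,526 + $966 + $22,406 + $6,249 + $2,865 + $498 = $41,510 (under)
Week 36–Week 41: $966 + $22,406 + $6,249 + $2,865 + $498 + $951 = $33,935 (under)
2 windows exceed the threshold.

2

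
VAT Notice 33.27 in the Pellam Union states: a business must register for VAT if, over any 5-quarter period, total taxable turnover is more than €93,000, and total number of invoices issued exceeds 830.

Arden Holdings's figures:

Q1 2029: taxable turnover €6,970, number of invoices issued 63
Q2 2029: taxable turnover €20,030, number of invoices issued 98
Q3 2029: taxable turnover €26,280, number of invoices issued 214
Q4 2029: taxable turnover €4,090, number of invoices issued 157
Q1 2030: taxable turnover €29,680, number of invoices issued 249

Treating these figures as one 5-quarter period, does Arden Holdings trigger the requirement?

No

Total taxable turnover: €6,970 + €20,030 + €26,280 + €4,090 + €29,680 = €87,050 (≤ €93,000).
Total number of invoices issued: 63 + 98 + 214 + 157 + 249 = 781 (≤ 830).
The test is 'and': the rule requires both, and at least one is not exceeded.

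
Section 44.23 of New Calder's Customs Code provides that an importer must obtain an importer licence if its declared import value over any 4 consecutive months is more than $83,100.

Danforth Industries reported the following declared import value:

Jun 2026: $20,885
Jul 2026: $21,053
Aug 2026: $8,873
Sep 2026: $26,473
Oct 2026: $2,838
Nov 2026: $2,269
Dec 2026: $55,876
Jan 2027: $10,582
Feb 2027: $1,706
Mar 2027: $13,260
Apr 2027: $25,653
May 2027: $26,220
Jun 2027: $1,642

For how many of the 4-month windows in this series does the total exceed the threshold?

Jun 2026–Sep 2026: $20,885 + $21,053 + $8,873 + $26,473 = $77,284 (under)
Jul 2026–Oct 2026: $21,053 + $8,873 + $26,473 + $2,838 = $59,237 (under)
Aug 2026–Nov 2026: $8,873 + $26,473 + $2,838 + $2,269 = $40,453 (under)
Sep 2026–Dec 2026: $26,473 + $2,838 + $2,269 + $55,876 = $87,456 (over)
Oct 2026–Jan 2027: $2,838 + $2,269 + $55,876 + $10,582 = $71,565 (under)
Nov 2026–Feb 2027: $2,269 + $55,876 + $10,582 + $1,706 = $70,433 (under)
Dec 2026–Mar 2027: $55,876 + $10,582 + $1,706 + $13,260 = $81,424 (under)
Jan 2027–Apr 2027: $10,582 + $1,706 + $13,260 + $25,653 = $51,201 (under)
Feb 2027–May 2027: $1,706 + $13,260 + $25,653 + $26,220 = $66,839 (under)
Mar 2027–Jun 2027: $13,260 + $25,653 + $26,220 + $1,642 = $66,775 (under)
1 window exceeds the threshold.

1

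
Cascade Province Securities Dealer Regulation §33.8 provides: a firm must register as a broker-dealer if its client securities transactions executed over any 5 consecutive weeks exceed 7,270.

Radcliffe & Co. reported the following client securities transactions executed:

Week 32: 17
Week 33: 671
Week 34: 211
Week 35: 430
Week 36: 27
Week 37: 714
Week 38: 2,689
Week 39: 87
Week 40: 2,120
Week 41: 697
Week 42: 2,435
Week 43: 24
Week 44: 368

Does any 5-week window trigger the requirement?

Yes

Week 32–Week 36: 17 + 671 + 211 + 430 + 27 = 1,356 (under)
Week 33–Week 37: 671 + 211 + 430 + 27 + 714 = 2,053 (under)
Week 34–Week 38: 211 + 430 + 27 + 714 + 2,689 = 4,071 (under)
Week 35–Week 39: 430 + 27 + 714 + 2,689 + 87 = 3,947 (under)
Week 36–Week 40: 27 + 714 + 2,689 + 87 + 2,120 = 5,637 (under)
Week 37–Week 41: 714 + 2,689 + 87 + 2,120 + 697 = 6,307 (under)
Week 38–Week 42: 2,689 + 87 + 2,120 + 697 + 2,435 = 8,028 (over)
Week 39–Week 43: 87 + 2,120 + 697 + 2,435 + 24 = 5,363 (under)
Week 40–Week 44: 2,120 + 697 + 2,435 + 24 + 368 = 5,644 (under)
At least one window exceeds 7,270.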